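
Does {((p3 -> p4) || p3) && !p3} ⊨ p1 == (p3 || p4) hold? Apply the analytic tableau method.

Initial set: {(((p3 -> p4) || p3) && !p3); !(p1 == (p3 || p4))}.
(((p3 -> p4) || p3) && !p3): α-rule — add ((p3 -> p4) || p3), !p3.
!(p1 == (p3 || p4)): β-rule — branch into p1, !(p3 || p4)  //  !p1, (p3 || p4).
  branch 1 (add p1, !(p3 || p4)):
    !(p3 || p4): α-rule — add !p3, !p4.
    ((p3 -> p4) || p3): β-rule — branch into (p3 -> p4)  //  p3.
      branch 1.1 (add (p3 -> p4)):
        (p3 -> p4): β-rule — branch into !p3  //  p4.
          branch 1.1.1 (add !p3):
            ○ open, literals {p1=true, p3=false, p4=false}.
          branch 1.1.2 (add p4):
            × closes — contains both p4 and !p4.
      branch 1.2 (add p3):
        × closes — contains both p3 and !p3.
  branch 2 (add !p1, (p3 || p4)):
    ((p3 -> p4) || p3): β-rule — branch into (p3 -> p4)  //  p3.
      branch 2.1 (add (p3 -> p4)):
        (p3 || p4): β-rule — branch into p3  //  p4.
          branch 2.1.1 (add p3):
            × closes — contains both p3 and !p3.
          branch 2.1.2 (add p4):
            (p3 -> p4): β-rule — branch into !p3  //  p4.
              branch 2.1.2.1 (add !p3):
                ○ open, literals {p1=false, p3=false, p4=true}.
              branch 2.1.2.2 (add p4):
                ○ open, literals {p1=false, p3=false, p4=true}.
      branch 2.2 (add p3):
        × closes — contains both p3 and !p3.
4 branches closed, 3 open.
An open branch gives a countermodel: p1=true, p3=false, p4=false (unmentioned atoms arbitrary); the premises hold there but the conclusion fails.

No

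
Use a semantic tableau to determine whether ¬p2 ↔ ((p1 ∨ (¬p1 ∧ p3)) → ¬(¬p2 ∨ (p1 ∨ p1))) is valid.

Not valid

Assume the negation and expand:
Initial set: {¬(¬p2 ↔ ((p1 ∨ (¬p1 ∧ p3)) → ¬(¬p2 ∨ (p1 ∨ p1))))}.
¬(¬p2 ↔ ((p1 ∨ (¬p1 ∧ p3)) → ¬(¬p2 ∨ (p1 ∨ p1)))): β-rule — branch into ¬p2, ¬((p1 ∨ (¬p1 ∧ p3)) → ¬(¬p2 ∨ (p1 ∨ p1)))  //  ¬¬p2, ((p1 ∨ (¬p1 ∧ p3)) → ¬(¬p2 ∨ (p1 ∨ p1))).
  branch 1 (add ¬p2, ¬((p1 ∨ (¬p1 ∧ p3)) → ¬(¬p2 ∨ (p1 ∨ p1)))):
    ¬((p1 ∨ (¬p1 ∧ p3)) → ¬(¬p2 ∨ (p1 ∨ p1))): α-rule — add (p1 ∨ (¬p1 ∧ p3)), ¬¬(¬p2 ∨ (p1 ∨ p1)).
    (p1 ∨ (¬p1 ∧ p3)): β-rule — branch into p1  //  (¬p1 ∧ p3).
      branch 1.1 (add p1):
        ¬¬(¬p2 ∨ (p1 ∨ p1)): β-rule — branch into ¬p2  //  (p1 ∨ p1).
          branch 1.1.1 (add ¬p2):
            ○ open, literals {p1=T, p2=F}.
          branch 1.1.2 (add (p1 ∨ p1)):
            (p1 ∨ p1): β-rule — branch into p1  //  p1.
              branch 1.1.2.1 (add p1):
                ○ open, literals {p1=T, p2=F}.
              branch 1.1.2.2 (add p1):
                ○ open, literals {p1=T, p2=F}.
      branch 1.2 (add (¬p1 ∧ p3)):
        (¬p1 ∧ p3): α-rule — add ¬p1, p3.
        ¬¬(¬p2 ∨ (p1 ∨ p1)): β-rule — branch into ¬p2  //  (p1 ∨ p1).
          branch 1.2.1 (add ¬p2):
            ○ open, literals {p1=F, p2=F, p3=T}.
          branch 1.2.2 (add (p1 ∨ p1)):
            (p1 ∨ p1): β-rule — branch into p1  //  p1.
              branch 1.2.2.1 (add p1):
                × closes — contains both p1 and ¬p1.
              branch 1.2.2.2 (add p1):
                × closes — contains both p1 and ¬p1.
  branch 2 (add ¬¬p2, ((p1 ∨ (¬p1 ∧ p3)) → ¬(¬p2 ∨ (p1 ∨ p1)))):
    ((p1 ∨ (¬p1 ∧ p3)) → ¬(¬p2 ∨ (p1 ∨ p1))): β-rule — branch into ¬(p1 ∨ (¬p1 ∧ p3))  //  ¬(¬p2 ∨ (p1 ∨ p1)).
      branch 2.1 (add ¬(p1 ∨ (¬p1 ∧ p3))):
        ¬(p1 ∨ (¬p1 ∧ p3)): α-rule — add ¬p1, ¬(¬p1 ∧ p3).
        ¬(¬p1 ∧ p3): β-rule — branch into ¬¬p1  //  ¬p3.
          branch 2.1.1 (add ¬¬p1):
            × closes — contains both p1 and ¬p1.
          branch 2.1.2 (add ¬p3):
            ○ open, literals {p1=F, p2=T, p3=F}.
      branch 2.2 (add ¬(¬p2 ∨ (p1 ∨ p1))):
        ¬(¬p2 ∨ (p1 ∨ p1)): α-rule — add ¬¬p2, ¬(p1 ∨ p1).
        ¬(p1 ∨ p1): α-rule — add ¬p1, ¬p1.
        ○ open, literals {p1=F, p2=T}.
3 branches closed, 6 open.
An open branch gives a countermodel: p1=T, p2=F (unmentioned atoms arbitrary); under it the original formula is false.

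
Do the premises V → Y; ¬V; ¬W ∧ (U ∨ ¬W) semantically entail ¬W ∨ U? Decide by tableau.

Yes

Initial set: {(V → Y); ¬V; (¬W ∧ (U ∨ ¬W)); ¬(¬W ∨ U)}.
(¬W ∧ (U ∨ ¬W)): α-rule — add ¬W, (U ∨ ¬W).
¬(¬W ∨ U): α-rule — add ¬¬W, ¬U.
× closes — contains both W and ¬W.
All 1 branch closes.
Every branch closed, so the premises entail the conclusion.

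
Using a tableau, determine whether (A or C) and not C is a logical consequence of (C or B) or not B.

No

Initial set: {((C or B) or not B); not ((A or C) and not C)}.
((C or B) or not B): β-rule — branch into (C or B)  //  not B.
  branch 1 (add (C or B)):
    not ((A or C) and not C): β-rule — branch into not (A or C)  //  not not C.
      branch 1.1 (add not (A or C)):
        not (A or C): α-rule — add not A, not C.
        (C or B): β-rule — branch into C  //  B.
          branch 1.1.1 (add C):
            × closes — contains both C and not C.
          branch 1.1.2 (add B):
            ○ open, literals {A=F, B=T, C=F}.
      branch 1.2 (add not not C):
        (C or B): β-rule — branch into C  //  B.
          branch 1.2.1 (add C):
            ○ open, literals {C=T}.
          branch 1.2.2 (add B):
            ○ open, literals {B=T, C=T}.
  branch 2 (add not B):
    not ((A or C) and not C): β-rule — branch into not (A or C)  //  not not C.
      branch 2.1 (add not (A or C)):
        not (A or C): α-rule — add not A, not C.
        ○ open, literals {A=F, B=F, C=F}.
      branch 2.2 (add not not C):
        ○ open, literals {B=F, C=T}.
1 branch closed, 5 open.
An open branch gives a countermodel: A=F, B=T, C=F (unmentioned atoms arbitrary); the premises hold there but the conclusion fails.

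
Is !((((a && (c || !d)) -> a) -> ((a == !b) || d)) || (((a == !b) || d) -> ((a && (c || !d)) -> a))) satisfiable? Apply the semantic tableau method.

Unsatisfiable

Initial set: {!((((a && (c || !d)) -> a) -> ((a == !b) || d)) || (((a == !b) || d) -> ((a && (c || !d)) -> a)))}.
!((((a && (c || !d)) -> a) -> ((a == !b) || d)) || (((a == !b) || d) -> ((a && (c || !d)) -> a))): α-rule — add !(((a && (c || !d)) -> a) -> ((a == !b) || d)), !(((a == !b) || d) -> ((a && (c || !d)) -> a)).
!(((a && (c || !d)) -> a) -> ((a == !b) || d)): α-rule — add ((a && (c || !d)) -> a), !((a == !b) || d).
!(((a == !b) || d) -> ((a && (c || !d)) -> a)): α-rule — add ((a == !b) || d), !((a && (c || !d)) -> a).
!((a == !b) || d): α-rule — add !(a == !b), !d.
!((a && (c || !d)) -> a): α-rule — add (a && (c || !d)), !a.
(a && (c || !d)): α-rule — add a, (c || !d).
× closes — contains both a and !a.
All 1 branch closes.
Every branch closed; the formula is unsatisfiable.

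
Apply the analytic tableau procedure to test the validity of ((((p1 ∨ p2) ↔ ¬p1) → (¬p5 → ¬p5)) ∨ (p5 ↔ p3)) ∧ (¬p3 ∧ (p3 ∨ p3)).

Not valid

Assume the negation and expand:
Initial set: {¬(((((p1 ∨ p2) ↔ ¬p1) → (¬p5 → ¬p5)) ∨ (p5 ↔ p3)) ∧ (¬p3 ∧ (p3 ∨ p3)))}.
¬(((((p1 ∨ p2) ↔ ¬p1) → (¬p5 → ¬p5)) ∨ (p5 ↔ p3)) ∧ (¬p3 ∧ (p3 ∨ p3))): β-rule — branch into ¬((((p1 ∨ p2) ↔ ¬p1) → (¬p5 → ¬p5)) ∨ (p5 ↔ p3))  //  ¬(¬p3 ∧ (p3 ∨ p3)).
  branch 1 (add ¬((((p1 ∨ p2) ↔ ¬p1) → (¬p5 → ¬p5)) ∨ (p5 ↔ p3))):
    ¬((((p1 ∨ p2) ↔ ¬p1) → (¬p5 → ¬p5)) ∨ (p5 ↔ p3)): α-rule — add ¬(((p1 ∨ p2) ↔ ¬p1) → (¬p5 → ¬p5)), ¬(p5 ↔ p3).
    ¬(((p1 ∨ p2) ↔ ¬p1) → (¬p5 → ¬p5)): α-rule — add ((p1 ∨ p2) ↔ ¬p1), ¬(¬p5 → ¬p5).
    ¬(¬p5 → ¬p5): α-rule — add ¬p5, ¬¬p5.
    × closes — contains both p5 and ¬p5.
  branch 2 (add ¬(¬p3 ∧ (p3 ∨ p3))):
    ¬(¬p3 ∧ (p3 ∨ p3)): β-rule — branch into ¬¬p3  //  ¬(p3 ∨ p3).
      branch 2.1 (add ¬¬p3):
        ○ open, literals {p3=true}.
      branch 2.2 (add ¬(p3 ∨ p3)):
        ¬(p3 ∨ p3): α-rule — add ¬p3, ¬p3.
        ○ open, literals {p3=false}.
1 branch closed, 2 open.
An open branch gives a countermodel: p3=true (unmentioned atoms arbitrary); under it the original formula is false.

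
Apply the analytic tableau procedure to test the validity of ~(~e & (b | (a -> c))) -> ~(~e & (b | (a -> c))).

Assume the negation and expand:
Initial set: {F (~(~e & (b | (a -> c))) -> ~(~e & (b | (a -> c))))}.
F (~(~e & (b | (a -> c))) -> ~(~e & (b | (a -> c)))): α-rule — add T ~(~e & (b | (a -> c))), F ~(~e & (b | (a -> c))).
F ~(~e & (b | (a -> c))): α-rule — add T ~e, T (b | (a -> c)).
T ~(~e & (b | (a -> c))): β-rule — branch into F ~e  //  F (b | (a -> c)).
  branch 1 (add F ~e):
    × closes — contains both e and ~e.
  branch 2 (add F (b | (a -> c))):
    F (b | (a -> c)): α-rule — add F b, F (a -> c).
    F (a -> c): α-rule — add T a, F c.
    T (b | (a -> c)): β-rule — branch into T b  //  T (a -> c).
      branch 2.1 (add T b):
        × closes — contains both b and ~b.
      branch 2.2 (add T (a -> c)):
        T (a -> c): β-rule — branch into F a  //  T c.
          branch 2.2.1 (add F a):
            × closes — contains both a and ~a.
          branch 2.2.2 (add T c):
            × closes — contains both c and ~c.
All 4 branches close.
Every branch closed, so the negation is unsatisfiable and the formula is valid.

Valid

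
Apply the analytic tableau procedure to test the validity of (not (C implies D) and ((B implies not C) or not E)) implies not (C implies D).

Assume the negation and expand:
Initial set: {not ((not (C implies D) and ((B implies not C) or not E)) implies not (C implies D))}.
not ((not (C implies D) and ((B implies not C) or not E)) implies not (C implies D)): α-rule — add (not (C implies D) and ((B implies not C) or not E)), not not (C implies D).
(not (C implies D) and ((B implies not C) or not E)): α-rule — add not (C implies D), ((B implies not C) or not E).
not (C implies D): α-rule — add C, not D.
not not (C implies D): β-rule — branch into not C  //  D.
  branch 1 (add not C):
    × closes — contains both C and not C.
  branch 2 (add D):
    × closes — contains both D and not D.
All 2 branches close.
Every branch closed, so the negation is unsatisfiable and the formula is valid.

Valid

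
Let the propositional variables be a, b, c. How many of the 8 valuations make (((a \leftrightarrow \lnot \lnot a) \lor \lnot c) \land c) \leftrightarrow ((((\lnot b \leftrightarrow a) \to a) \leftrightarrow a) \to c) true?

7

Initial set: {((((a \leftrightarrow \lnot \lnot a) \lor \lnot c) \land c) \leftrightarrow ((((\lnot b \leftrightarrow a) \to a) \leftrightarrow a) \to c))}.
((((a \leftrightarrow \lnot \lnot a) \lor \lnot c) \land c) \leftrightarrow ((((\lnot b \leftrightarrow a) \to a) \leftrightarrow a) \to c)): β-rule — branch into (((a \leftrightarrow \lnot \lnot a) \lor \lnot c) \land c), ((((\lnot b \leftrightarrow a) \to a) \leftrightarrow a) \to c)  //  \lnot (((a \leftrightarrow \lnot \lnot a) \lor \lnot c) \land c), \lnot ((((\lnot b \leftrightarrow a) \to a) \leftrightarrow a) \to c).
  branch 1 (add (((a \leftrightarrow \lnot \lnot a) \lor \lnot c) \land c), ((((\lnot b \leftrightarrow a) \to a) \leftrightarrow a) \to c)):
    (((a \leftrightarrow \lnot \lnot a) \lor \lnot c) \land c): α-rule — add ((a \leftrightarrow \lnot \lnot a) \lor \lnot c), c.
    ((((\lnot b \leftrightarrow a) \to a) \leftrightarrow a) \to c): β-rule — branch into \lnot (((\lnot b \leftrightarrow a) \to a) \leftrightarrow a)  //  c.
      branch 1.1 (add \lnot (((\lnot b \leftrightarrow a) \to a) \leftrightarrow a)):
        ((a \leftrightarrow \lnot \lnot a) \lor \lnot c): β-rule — branch into (a \leftrightarrow \lnot \lnot a)  //  \lnot c.
          branch 1.1.1 (add (a \leftrightarrow \lnot \lnot a)):
            \lnot (((\lnot b \leftrightarrow a) \to a) \leftrightarrow a): β-rule — branch into ((\lnot b \leftrightarrow a) \to a), \lnot a  //  \lnot ((\lnot b \leftrightarrow a) \to a), a.
              branch 1.1.1.1 (add ((\lnot b \leftrightarrow a) \to a), \lnot a):
                (a \leftrightarrow \lnot \lnot a): β-rule — branch into a, \lnot \lnot a  //  \lnot a, \lnot \lnot \lnot a.
                  branch 1.1.1.1.1 (add a, \lnot \lnot a):
                    × closes — contains both a and \lnot a.
                  branch 1.1.1.1.2 (add \lnot a, \lnot \lnot \lnot a):
                    \lnot \lnot \lnot a: drop double negation, giving \lnot a.
                    ((\lnot b \leftrightarrow a) \to a): β-rule — branch into \lnot (\lnot b \leftrightarrow a)  //  a.
                      branch 1.1.1.1.2.1 (add \lnot (\lnot b \leftrightarrow a)):
                        \lnot (\lnot b \leftrightarrow a): β-rule — branch into \lnot b, \lnot a  //  \lnot \lnot b, a.
                          branch 1.1.1.1.2.1.1 (add \lnot b, \lnot a):
                            ○ open, literals {a=0, b=0, c=1}.
                          branch 1.1.1.1.2.1.2 (add \lnot \lnot b, a):
                            × closes — contains both a and \lnot a.
                      branch 1.1.1.1.2.2 (add a):
                        × closes — contains both a and \lnot a.
              branch 1.1.1.2 (add \lnot ((\lnot b \leftrightarrow a) \to a), a):
                \lnot ((\lnot b \leftrightarrow a) \to a): α-rule — add (\lnot b \leftrightarrow a), \lnot a.
                × closes — contains both a and \lnot a.
          branch 1.1.2 (add \lnot c):
            × closes — contains both c and \lnot c.
      branch 1.2 (add c):
        ((a \leftrightarrow \lnot \lnot a) \lor \lnot c): β-rule — branch into (a \leftrightarrow \lnot \lnot a)  //  \lnot c.
          branch 1.2.1 (add (a \leftrightarrow \lnot \lnot a)):
            (a \leftrightarrow \lnot \lnot a): β-rule — branch into a, \lnot \lnot a  //  \lnot a, \lnot \lnot \lnot a.
              branch 1.2.1.1 (add a, \lnot \lnot a):
                \lnot \lnot a: drop double negation, giving a.
                ○ open, literals {a=1, c=1}.
              branch 1.2.1.2 (add \lnot a, \lnot \lnot \lnot a):
                \lnot \lnot \lnot a: drop double negation, giving \lnot a.
                ○ open, literals {a=0, c=1}.
          branch 1.2.2 (add \lnot c):
            × closes — contains both c and \lnot c.
  branch 2 (add \lnot (((a \leftrightarrow \lnot \lnot a) \lor \lnot c) \land c), \lnot ((((\lnot b \leftrightarrow a) \to a) \leftrightarrow a) \to c)):
    \lnot ((((\lnot b \leftrightarrow a) \to a) \leftrightarrow a) \to c): α-rule — add (((\lnot b \leftrightarrow a) \to a) \leftrightarrow a), \lnot c.
    \lnot (((a \leftrightarrow \lnot \lnot a) \lor \lnot c) \land c): β-rule — branch into \lnot ((a \leftrightarrow \lnot \lnot a) \lor \lnot c)  //  \lnot c.
      branch 2.1 (add \lnot ((a \leftrightarrow \lnot \lnot a) \lor \lnot c)):
        \lnot ((a \leftrightarrow \lnot \lnot a) \lor \lnot c): α-rule — add \lnot (a \leftrightarrow \lnot \lnot a), \lnot \lnot c.
        × closes — contains both c and \lnot c.
      branch 2.2 (add \lnot c):
        (((\lnot b \leftrightarrow a) \to a) \leftrightarrow a): β-rule — branch into ((\lnot b \leftrightarrow a) \to a), a  //  \lnot ((\lnot b \leftrightarrow a) \to a), \lnot a.
          branch 2.2.1 (add ((\lnot b \leftrightarrow a) \to a), a):
            ((\lnot b \leftrightarrow a) \to a): β-rule — branch into \lnot (\lnot b \leftrightarrow a)  //  a.
              branch 2.2.1.1 (add \lnot (\lnot b \leftrightarrow a)):
                \lnot (\lnot b \leftrightarrow a): β-rule — branch into \lnot b, \lnot a  //  \lnot \lnot b, a.
                  branch 2.2.1.1.1 (add \lnot b, \lnot a):
                    × closes — contains both a and \lnot a.
                  branch 2.2.1.1.2 (add \lnot \lnot b, a):
                    ○ open, literals {a=1, b=1, c=0}.
              branch 2.2.1.2 (add a):
                ○ open, literals {a=1, c=0}.
          branch 2.2.2 (add \lnot ((\lnot b \leftrightarrow a) \to a), \lnot a):
            \lnot ((\lnot b \leftrightarrow a) \to a): α-rule — add (\lnot b \leftrightarrow a), \lnot a.
            (\lnot b \leftrightarrow a): β-rule — branch into \lnot b, a  //  \lnot \lnot b, \lnot a.
              branch 2.2.2.1 (add \lnot b, a):
                × closes — contains both a and \lnot a.
              branch 2.2.2.2 (add \lnot \lnot b, \lnot a):
                ○ open, literals {a=0, b=1, c=0}.
9 branches closed, 6 open.
Each open branch fixes some atoms; the unmentioned ones are free. Counting distinct full assignments: branch {a=0, b=0, c=1} (none free) contributes 1 new; branch {a=1, c=1} (b) contributes 2 new; branch {a=0, c=1} (b) contributes 1 new; branch {a=1, b=1, c=0} (none free) contributes 1 new; branch {a=1, c=0} (b) contributes 1 new; branch {a=0, b=1, c=0} (none free) contributes 1 new. Total: 7.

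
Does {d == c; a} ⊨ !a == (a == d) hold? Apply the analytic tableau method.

Initial set: {(d == c); a; !(!a == (a == d))}.
(d == c): β-rule — branch into d, c  //  !d, !c.
  branch 1 (add d, c):
    !(!a == (a == d)): β-rule — branch into !a, !(a == d)  //  !!a, (a == d).
      branch 1.1 (add !a, !(a == d)):
        × closes — contains both a and !a.
      branch 1.2 (add !!a, (a == d)):
        (a == d): β-rule — branch into a, d  //  !a, !d.
          branch 1.2.1 (add a, d):
            ○ open, literals {a=T, c=T, d=T}.
          branch 1.2.2 (add !a, !d):
            × closes — contains both a and !a.
  branch 2 (add !d, !c):
    !(!a == (a == d)): β-rule — branch into !a, !(a == d)  //  !!a, (a == d).
      branch 2.1 (add !a, !(a == d)):
        × closes — contains both a and !a.
      branch 2.2 (add !!a, (a == d)):
        (a == d): β-rule — branch into a, d  //  !a, !d.
          branch 2.2.1 (add a, d):
            × closes — contains both d and !d.
          branch 2.2.2 (add !a, !d):
            × closes — contains both a and !a.
5 branches closed, 1 open.
An open branch gives a countermodel: a=T, c=T, d=T (unmentioned atoms arbitrary); the premises hold there but the conclusion fails.

No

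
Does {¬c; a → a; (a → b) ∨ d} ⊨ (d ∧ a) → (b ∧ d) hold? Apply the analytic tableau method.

Initial set: {¬c; (a → a); ((a → b) ∨ d); ¬((d ∧ a) → (b ∧ d))}.
¬((d ∧ a) → (b ∧ d)): α-rule — add (d ∧ a), ¬(b ∧ d).
(d ∧ a): α-rule — add d, a.
(a → a): β-rule — branch into ¬a  //  a.
  branch 1 (add ¬a):
    × closes — contains both a and ¬a.
  branch 2 (add a):
    ((a → b) ∨ d): β-rule — branch into (a → b)  //  d.
      branch 2.1 (add (a → b)):
        ¬(b ∧ d): β-rule — branch into ¬b  //  ¬d.
          branch 2.1.1 (add ¬b):
            (a → b): β-rule — branch into ¬a  //  b.
              branch 2.1.1.1 (add ¬a):
                × closes — contains both a and ¬a.
              branch 2.1.1.2 (add b):
                × closes — contains both b and ¬b.
          branch 2.1.2 (add ¬d):
            × closes — contains both d and ¬d.
      branch 2.2 (add d):
        ¬(b ∧ d): β-rule — branch into ¬b  //  ¬d.
          branch 2.2.1 (add ¬b):
            ○ open, literals {a=1, b=0, c=0, d=1}.
          branch 2.2.2 (add ¬d):
            × closes — contains both d and ¬d.
5 branches closed, 1 open.
An open branch gives a countermodel: a=1, b=0, c=0, d=1 (unmentioned atoms arbitrary); the premises hold there but the conclusion fails.

No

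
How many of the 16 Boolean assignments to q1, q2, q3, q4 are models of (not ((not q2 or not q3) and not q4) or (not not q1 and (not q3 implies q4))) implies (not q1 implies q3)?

Initial set: {((not ((not q2 or not q3) and not q4) or (not not q1 and (not q3 implies q4))) implies (not q1 implies q3))}.
((not ((not q2 or not q3) and not q4) or (not not q1 and (not q3 implies q4))) implies (not q1 implies q3)): β-rule — branch into not (not ((not q2 or not q3) and not q4) or (not not q1 and (not q3 implies q4)))  //  (not q1 implies q3).
  branch 1 (add not (not ((not q2 or not q3) and not q4) or (not not q1 and (not q3 implies q4)))):
    not (not ((not q2 or not q3) and not q4) or (not not q1 and (not q3 implies q4))): α-rule — add not not ((not q2 or not q3) and not q4), not (not not q1 and (not q3 implies q4)).
    not not ((not q2 or not q3) and not q4): α-rule — add (not q2 or not q3), not q4.
    not (not not q1 and (not q3 implies q4)): β-rule — branch into not not not q1  //  not (not q3 implies q4).
      branch 1.1 (add not not not q1):
        not not not q1: drop double negation, giving not q1.
        (not q2 or not q3): β-rule — branch into not q2  //  not q3.
          branch 1.1.1 (add not q2):
            ○ open, literals {q1=0, q2=0, q4=0}.
          branch 1.1.2 (add not q3):
            ○ open, literals {q1=0, q3=0, q4=0}.
      branch 1.2 (add not (not q3 implies q4)):
        not (not q3 implies q4): α-rule — add not q3, not q4.
        (not q2 or not q3): β-rule — branch into not q2  //  not q3.
          branch 1.2.1 (add not q2):
            ○ open, literals {q2=0, q3=0, q4=0}.
          branch 1.2.2 (add not q3):
            ○ open, literals {q3=0, q4=0}.
  branch 2 (add (not q1 implies q3)):
    (not q1 implies q3): β-rule — branch into not not q1  //  q3.
      branch 2.1 (add not not q1):
        ○ open, literals {q1=1}.
      branch 2.2 (add q3):
        ○ open, literals {q3=1}.
0 branches closed, 6 open.
Each open branch fixes some atoms; the unmentioned ones are free. Counting distinct full assignments: branch {q1=0, q2=0, q4=0} (q3) contributes 2 new; branch {q1=0, q3=0, q4=0} (q2) contributes 1 new; branch {q2=0, q3=0, q4=0} (q1) contributes 1 new; branch {q3=0, q4=0} (q1, q2) contributes 1 new; branch {q1=1} (q2, q3, q4) contributes 6 new; branch {q3=1} (q1, q2, q4) contributes 3 new. Total: 14.

14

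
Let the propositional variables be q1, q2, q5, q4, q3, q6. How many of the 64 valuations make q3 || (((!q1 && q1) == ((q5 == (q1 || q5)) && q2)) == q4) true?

48

Initial set: {T (q3 || (((!q1 && q1) == ((q5 == (q1 || q5)) && q2)) == q4))}.
T (q3 || (((!q1 && q1) == ((q5 == (q1 || q5)) && q2)) == q4)): β-rule — branch into T q3  //  T (((!q1 && q1) == ((q5 == (q1 || q5)) && q2)) == q4).
  branch 1 (add T q3):
    ○ open, literals {q3=true}.
  branch 2 (add T (((!q1 && q1) == ((q5 == (q1 || q5)) && q2)) == q4)):
    T (((!q1 && q1) == ((q5 == (q1 || q5)) && q2)) == q4): β-rule — branch into T ((!q1 && q1) == ((q5 == (q1 || q5)) && q2)), T q4  //  F ((!q1 && q1) == ((q5 == (q1 || q5)) && q2)), F q4.
      branch 2.1 (add T ((!q1 && q1) == ((q5 == (q1 || q5)) && q2)), T q4):
        T ((!q1 && q1) == ((q5 == (q1 || q5)) && q2)): β-rule — branch into T (!q1 && q1), T ((q5 == (q1 || q5)) && q2)  //  F (!q1 && q1), F ((q5 == (q1 || q5)) && q2).
          branch 2.1.1 (add T (!q1 && q1), T ((q5 == (q1 || q5)) && q2)):
            T (!q1 && q1): α-rule — add T !q1, T q1.
            × closes — contains both q1 and !q1.
          branch 2.1.2 (add F (!q1 && q1), F ((q5 == (q1 || q5)) && q2)):
            F (!q1 && q1): β-rule — branch into F !q1  //  F q1.
              branch 2.1.2.1 (add F !q1):
                F ((q5 == (q1 || q5)) && q2): β-rule — branch into F (q5 == (q1 || q5))  //  F q2.
                  branch 2.1.2.1.1 (add F (q5 == (q1 || q5))):
                    F (q5 == (q1 || q5)): β-rule — branch into T q5, F (q1 || q5)  //  F q5, T (q1 || q5).
                      branch 2.1.2.1.1.1 (add T q5, F (q1 || q5)):
                        F (q1 || q5): α-rule — add F q1, F q5.
                        × closes — contains both q1 and !q1.
                      branch 2.1.2.1.1.2 (add F q5, T (q1 || q5)):
                        T (q1 || q5): β-rule — branch into T q1  //  T q5.
                          branch 2.1.2.1.1.2.1 (add T q1):
                            ○ open, literals {q1=true, q4=true, q5=false}.
                          branch 2.1.2.1.1.2.2 (add T q5):
                            × closes — contains both q5 and !q5.
                  branch 2.1.2.1.2 (add F q2):
                    ○ open, literals {q1=true, q2=false, q4=true}.
              branch 2.1.2.2 (add F q1):
                F ((q5 == (q1 || q5)) && q2): β-rule — branch into F (q5 == (q1 || q5))  //  F q2.
                  branch 2.1.2.2.1 (add F (q5 == (q1 || q5))):
                    F (q5 == (q1 || q5)): β-rule — branch into T q5, F (q1 || q5)  //  F q5, T (q1 || q5).
                      branch 2.1.2.2.1.1 (add T q5, F (q1 || q5)):
                        F (q1 || q5): α-rule — add F q1, F q5.
                        × closes — contains both q5 and !q5.
                      branch 2.1.2.2.1.2 (add F q5, T (q1 || q5)):
                        T (q1 || q5): β-rule — branch into T q1  //  T q5.
                          branch 2.1.2.2.1.2.1 (add T q1):
                            × closes — contains both q1 and !q1.
                          branch 2.1.2.2.1.2.2 (add T q5):
                            × closes — contains both q5 and !q5.
                  branch 2.1.2.2.2 (add F q2):
                    ○ open, literals {q1=false, q2=false, q4=true}.
      branch 2.2 (add F ((!q1 && q1) == ((q5 == (q1 || q5)) && q2)), F q4):
        F ((!q1 && q1) == ((q5 == (q1 || q5)) && q2)): β-rule — branch into T (!q1 && q1), F ((q5 == (q1 || q5)) && q2)  //  F (!q1 && q1), T ((q5 == (q1 || q5)) && q2).
          branch 2.2.1 (add T (!q1 && q1), F ((q5 == (q1 || q5)) && q2)):
            T (!q1 && q1): α-rule — add T !q1, T q1.
            × closes — contains both q1 and !q1.
          branch 2.2.2 (add F (!q1 && q1), T ((q5 == (q1 || q5)) && q2)):
            T ((q5 == (q1 || q5)) && q2): α-rule — add T (q5 == (q1 || q5)), T q2.
            F (!q1 && q1): β-rule — branch into F !q1  //  F q1.
              branch 2.2.2.1 (add F !q1):
                T (q5 == (q1 || q5)): β-rule — branch into T q5, T (q1 || q5)  //  F q5, F (q1 || q5).
                  branch 2.2.2.1.1 (add T q5, T (q1 || q5)):
                    T (q1 || q5): β-rule — branch into T q1  //  T q5.
                      branch 2.2.2.1.1.1 (add T q1):
                        ○ open, literals {q1=true, q2=true, q4=false, q5=true}.
                      branch 2.2.2.1.1.2 (add T q5):
                        ○ open, literals {q1=true, q2=true, q4=false, q5=true}.
                  branch 2.2.2.1.2 (add F q5, F (q1 || q5)):
                    F (q1 || q5): α-rule — add F q1, F q5.
                    × closes — contains both q1 and !q1.
              branch 2.2.2.2 (add F q1):
                T (q5 == (q1 || q5)): β-rule — branch into T q5, T (q1 || q5)  //  F q5, F (q1 || q5).
                  branch 2.2.2.2.1 (add T q5, T (q1 || q5)):
                    T (q1 || q5): β-rule — branch into T q1  //  T q5.
                      branch 2.2.2.2.1.1 (add T q1):
                        × closes — contains both q1 and !q1.
                      branch 2.2.2.2.1.2 (add T q5):
                        ○ open, literals {q1=false, q2=true, q4=false, q5=true}.
                  branch 2.2.2.2.2 (add F q5, F (q1 || q5)):
                    F (q1 || q5): α-rule — add F q1, F q5.
                    ○ open, literals {q1=false, q2=true, q4=false, q5=false}.
9 branches closed, 8 open.
Each open branch fixes some atoms; the unmentioned ones are free. Counting distinct full assignments: branch {q3=true} (q1, q2, q5, q4, q6) contributes 32 new; branch {q1=true, q4=true, q5=false} (q2, q3, q6) contributes 4 new; branch {q1=true, q2=false, q4=true} (q5, q3, q6) contributes 2 new; branch {q1=false, q2=false, q4=true} (q5, q3, q6) contributes 4 new; branch {q1=true, q2=true, q4=false, q5=true} (q3, q6) contributes 2 new; branch {q1=true, q2=true, q4=false, q5=true} (q3, q6) contributes 0 new; branch {q1=false, q2=true, q4=false, q5=true} (q3, q6) contributes 2 new; branch {q1=false, q2=true, q4=false, q5=false} (q3, q6) contributes 2 new. Total: 48.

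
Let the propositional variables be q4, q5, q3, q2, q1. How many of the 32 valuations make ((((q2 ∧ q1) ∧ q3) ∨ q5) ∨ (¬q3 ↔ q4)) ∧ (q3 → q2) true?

Initial set: {(((((q2 ∧ q1) ∧ q3) ∨ q5) ∨ (¬q3 ↔ q4)) ∧ (q3 → q2))}.
(((((q2 ∧ q1) ∧ q3) ∨ q5) ∨ (¬q3 ↔ q4)) ∧ (q3 → q2)): α-rule — add ((((q2 ∧ q1) ∧ q3) ∨ q5) ∨ (¬q3 ↔ q4)), (q3 → q2).
((((q2 ∧ q1) ∧ q3) ∨ q5) ∨ (¬q3 ↔ q4)): β-rule — branch into (((q2 ∧ q1) ∧ q3) ∨ q5)  //  (¬q3 ↔ q4).
  branch 1 (add (((q2 ∧ q1) ∧ q3) ∨ q5)):
    (q3 → q2): β-rule — branch into ¬q3  //  q2.
      branch 1.1 (add ¬q3):
        (((q2 ∧ q1) ∧ q3) ∨ q5): β-rule — branch into ((q2 ∧ q1) ∧ q3)  //  q5.
          branch 1.1.1 (add ((q2 ∧ q1) ∧ q3)):
            ((q2 ∧ q1) ∧ q3): α-rule — add (q2 ∧ q1), q3.
            × closes — contains both q3 and ¬q3.
          branch 1.1.2 (add q5):
            ○ open, literals {q3=false, q5=true}.
      branch 1.2 (add q2):
        (((q2 ∧ q1) ∧ q3) ∨ q5): β-rule — branch into ((q2 ∧ q1) ∧ q3)  //  q5.
          branch 1.2.1 (add ((q2 ∧ q1) ∧ q3)):
            ((q2 ∧ q1) ∧ q3): α-rule — add (q2 ∧ q1), q3.
            (q2 ∧ q1): α-rule — add q2, q1.
            ○ open, literals {q1=true, q2=true, q3=true}.
          branch 1.2.2 (add q5):
            ○ open, literals {q2=true, q5=true}.
  branch 2 (add (¬q3 ↔ q4)):
    (q3 → q2): β-rule — branch into ¬q3  //  q2.
      branch 2.1 (add ¬q3):
        (¬q3 ↔ q4): β-rule — branch into ¬q3, q4  //  ¬¬q3, ¬q4.
          branch 2.1.1 (add ¬q3, q4):
            ○ open, literals {q3=false, q4=true}.
          branch 2.1.2 (add ¬¬q3, ¬q4):
            × closes — contains both q3 and ¬q3.
      branch 2.2 (add q2):
        (¬q3 ↔ q4): β-rule — branch into ¬q3, q4  //  ¬¬q3, ¬q4.
          branch 2.2.1 (add ¬q3, q4):
            ○ open, literals {q2=true, q3=false, q4=true}.
          branch 2.2.2 (add ¬¬q3, ¬q4):
            ○ open, literals {q2=true, q3=true, q4=false}.
2 branches closed, 6 open.
Each open branch fixes some atoms; the unmentioned ones are free. Counting distinct full assignments: branch {q3=false, q5=true} (q4, q2, q1) contributes 8 new; branch {q1=true, q2=true, q3=true} (q4, q5) contributes 4 new; branch {q2=true, q5=true} (q4, q3, q1) contributes 2 new; branch {q3=false, q4=true} (q5, q2, q1) contributes 4 new; branch {q2=true, q3=false, q4=true} (q5, q1) contributes 0 new; branch {q2=true, q3=true, q4=false} (q5, q1) contributes 1 new. Total: 19.

19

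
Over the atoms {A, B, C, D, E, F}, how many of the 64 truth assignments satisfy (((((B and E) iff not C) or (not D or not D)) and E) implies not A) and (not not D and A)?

Initial set: {((((((B and E) iff not C) or (not D or not D)) and E) implies not A) and (not not D and A))}.
((((((B and E) iff not C) or (not D or not D)) and E) implies not A) and (not not D and A)): α-rule — add (((((B and E) iff not C) or (not D or not D)) and E) implies not A), (not not D and A).
(not not D and A): α-rule — add not not D, A.
not not D: drop double negation, giving D.
(((((B and E) iff not C) or (not D or not D)) and E) implies not A): β-rule — branch into not ((((B and E) iff not C) or (not D or not D)) and E)  //  not A.
  branch 1 (add not ((((B and E) iff not C) or (not D or not D)) and E)):
    not ((((B and E) iff not C) or (not D or not D)) and E): β-rule — branch into not (((B and E) iff not C) or (not D or not D))  //  not E.
      branch 1.1 (add not (((B and E) iff not C) or (not D or not D))):
        not (((B and E) iff not C) or (not D or not D)): α-rule — add not ((B and E) iff not C), not (not D or not D).
        not (not D or not D): α-rule — add not not D, not not D.
        not ((B and E) iff not C): β-rule — branch into (B and E), not not C  //  not (B and E), not C.
          branch 1.1.1 (add (B and E), not not C):
            (B and E): α-rule — add B, E.
            ○ open, literals {A=true, B=true, C=true, D=true, E=true}.
          branch 1.1.2 (add not (B and E), not C):
            not (B and E): β-rule — branch into not B  //  not E.
              branch 1.1.2.1 (add not B):
                ○ open, literals {A=true, B=false, C=false, D=true}.
              branch 1.1.2.2 (add not E):
                ○ open, literals {A=true, C=false, D=true, E=false}.
      branch 1.2 (add not E):
        ○ open, literals {A=true, D=true, E=false}.
  branch 2 (add not A):
    × closes — contains both A and not A.
1 branch closed, 4 open.
Each open branch fixes some atoms; the unmentioned ones are free. Counting distinct full assignments: branch {A=true, B=true, C=true, D=true, E=true} (F) contributes 2 new; branch {A=true, B=false, C=false, D=true} (E, F) contributes 4 new; branch {A=true, C=false, D=true, E=false} (B, F) contributes 2 new; branch {A=true, D=true, E=false} (B, C, F) contributes 4 new. Total: 12.

12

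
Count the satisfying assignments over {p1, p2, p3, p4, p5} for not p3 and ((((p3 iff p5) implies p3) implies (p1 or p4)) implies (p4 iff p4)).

Initial set: {(not p3 and ((((p3 iff p5) implies p3) implies (p1 or p4)) implies (p4 iff p4)))}.
(not p3 and ((((p3 iff p5) implies p3) implies (p1 or p4)) implies (p4 iff p4))): α-rule — add not p3, ((((p3 iff p5) implies p3) implies (p1 or p4)) implies (p4 iff p4)).
((((p3 iff p5) implies p3) implies (p1 or p4)) implies (p4 iff p4)): β-rule — branch into not (((p3 iff p5) implies p3) implies (p1 or p4))  //  (p4 iff p4).
  branch 1 (add not (((p3 iff p5) implies p3) implies (p1 or p4))):
    not (((p3 iff p5) implies p3) implies (p1 or p4)): α-rule — add ((p3 iff p5) implies p3), not (p1 or p4).
    not (p1 or p4): α-rule — add not p1, not p4.
    ((p3 iff p5) implies p3): β-rule — branch into not (p3 iff p5)  //  p3.
      branch 1.1 (add not (p3 iff p5)):
        not (p3 iff p5): β-rule — branch into p3, not p5  //  not p3, p5.
          branch 1.1.1 (add p3, not p5):
            × closes — contains both p3 and not p3.
          branch 1.1.2 (add not p3, p5):
            ○ open, literals {p1=0, p3=0, p4=0, p5=1}.
      branch 1.2 (add p3):
        × closes — contains both p3 and not p3.
  branch 2 (add (p4 iff p4)):
    (p4 iff p4): β-rule — branch into p4, p4  //  not p4, not p4.
      branch 2.1 (add p4, p4):
        ○ open, literals {p3=0, p4=1}.
      branch 2.2 (add not p4, not p4):
        ○ open, literals {p3=0, p4=0}.
2 branches closed, 3 open.
Each open branch fixes some atoms; the unmentioned ones are free. Counting distinct full assignments: branch {p1=0, p3=0, p4=0, p5=1} (p2) contributes 2 new; branch {p3=0, p4=1} (p1, p2, p5) contributes 8 new; branch {p3=0, p4=0} (p1, p2, p5) contributes 6 new. Total: 16.

16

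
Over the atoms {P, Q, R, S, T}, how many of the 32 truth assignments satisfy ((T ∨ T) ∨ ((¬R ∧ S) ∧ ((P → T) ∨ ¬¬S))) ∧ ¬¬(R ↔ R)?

Initial set: {(((T ∨ T) ∨ ((¬R ∧ S) ∧ ((P → T) ∨ ¬¬S))) ∧ ¬¬(R ↔ R))}.
(((T ∨ T) ∨ ((¬R ∧ S) ∧ ((P → T) ∨ ¬¬S))) ∧ ¬¬(R ↔ R)): α-rule — add ((T ∨ T) ∨ ((¬R ∧ S) ∧ ((P → T) ∨ ¬¬S))), ¬¬(R ↔ R).
¬¬(R ↔ R): drop double negation, giving (R ↔ R).
((T ∨ T) ∨ ((¬R ∧ S) ∧ ((P → T) ∨ ¬¬S))): β-rule — branch into (T ∨ T)  //  ((¬R ∧ S) ∧ ((P → T) ∨ ¬¬S)).
  branch 1 (add (T ∨ T)):
    (R ↔ R): β-rule — branch into R, R  //  ¬R, ¬R.
      branch 1.1 (add R, R):
        (T ∨ T): β-rule — branch into T  //  T.
          branch 1.1.1 (add T):
            ○ open, literals {R=true, T=true}.
          branch 1.1.2 (add T):
            ○ open, literals {R=true, T=true}.
      branch 1.2 (add ¬R, ¬R):
        (T ∨ T): β-rule — branch into T  //  T.
          branch 1.2.1 (add T):
            ○ open, literals {R=false, T=true}.
          branch 1.2.2 (add T):
            ○ open, literals {R=false, T=true}.
  branch 2 (add ((¬R ∧ S) ∧ ((P → T) ∨ ¬¬S))):
    ((¬R ∧ S) ∧ ((P → T) ∨ ¬¬S)): α-rule — add (¬R ∧ S), ((P → T) ∨ ¬¬S).
    (¬R ∧ S): α-rule — add ¬R, S.
    (R ↔ R): β-rule — branch into R, R  //  ¬R, ¬R.
      branch 2.1 (add R, R):
        × closes — contains both R and ¬R.
      branch 2.2 (add ¬R, ¬R):
        ((P → T) ∨ ¬¬S): β-rule — branch into (P → T)  //  ¬¬S.
          branch 2.2.1 (add (P → T)):
            (P → T): β-rule — branch into ¬P  //  T.
              branch 2.2.1.1 (add ¬P):
                ○ open, literals {P=false, R=false, S=true}.
              branch 2.2.1.2 (add T):
                ○ open, literals {R=false, S=true, T=true}.
          branch 2.2.2 (add ¬¬S):
            ¬¬S: drop double negation, giving S.
            ○ open, literals {R=false, S=true}.
1 branch closed, 7 open.
Each open branch fixes some atoms; the unmentioned ones are free. Counting distinct full assignments: branch {R=true, T=true} (P, Q, S) contributes 8 new; branch {R=true, T=true} (P, Q, S) contributes 0 new; branch {R=false, T=true} (P, Q, S) contributes 8 new; branch {R=false, T=true} (P, Q, S) contributes 0 new; branch {P=false, R=false, S=true} (Q, T) contributes 2 new; branch {R=false, S=true, T=true} (P, Q) contributes 0 new; branch {R=false, S=true} (P, Q, T) contributes 2 new. Total: 20.

20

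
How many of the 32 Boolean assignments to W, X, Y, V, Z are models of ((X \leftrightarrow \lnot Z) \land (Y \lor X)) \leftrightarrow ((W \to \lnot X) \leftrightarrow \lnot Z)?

12

Initial set: {T (((X \leftrightarrow \lnot Z) \land (Y \lor X)) \leftrightarrow ((W \to \lnot X) \leftrightarrow \lnot Z))}.
T (((X \leftrightarrow \lnot Z) \land (Y \lor X)) \leftrightarrow ((W \to \lnot X) \leftrightarrow \lnot Z)): β-rule — branch into T ((X \leftrightarrow \lnot Z) \land (Y \lor X)), T ((W \to \lnot X) \leftrightarrow \lnot Z)  //  F ((X \leftrightarrow \lnot Z) \land (Y \lor X)), F ((W \to \lnot X) \leftrightarrow \lnot Z).
  branch 1 (add T ((X \leftrightarrow \lnot Z) \land (Y \lor X)), T ((W \to \lnot X) \leftrightarrow \lnot Z)):
    T ((X \leftrightarrow \lnot Z) \land (Y \lor X)): α-rule — add T (X \leftrightarrow \lnot Z), T (Y \lor X).
    T ((W \to \lnot X) \leftrightarrow \lnot Z): β-rule — branch into T (W \to \lnot X), T \lnot Z  //  F (W \to \lnot X), F \lnot Z.
      branch 1.1 (add T (W \to \lnot X), T \lnot Z):
        T (X \leftrightarrow \lnot Z): β-rule — branch into T X, T \lnot Z  //  F X, F \lnot Z.
          branch 1.1.1 (add T X, T \lnot Z):
            T (Y \lor X): β-rule — branch into T Y  //  T X.
              branch 1.1.1.1 (add T Y):
                T (W \to \lnot X): β-rule — branch into F W  //  T \lnot X.
                  branch 1.1.1.1.1 (add F W):
                    ○ open, literals {W=0, X=1, Y=1, Z=0}.
                  branch 1.1.1.1.2 (add T \lnot X):
                    × closes — contains both X and \lnot X.
              branch 1.1.1.2 (add T X):
                T (W \to \lnot X): β-rule — branch into F W  //  T \lnot X.
                  branch 1.1.1.2.1 (add F W):
                    ○ open, literals {W=0, X=1, Z=0}.
                  branch 1.1.1.2.2 (add T \lnot X):
                    × closes — contains both X and \lnot X.
          branch 1.1.2 (add F X, F \lnot Z):
            × closes — contains both Z and \lnot Z.
      branch 1.2 (add F (W \to \lnot X), F \lnot Z):
        F (W \to \lnot X): α-rule — add T W, F \lnot X.
        T (X \leftrightarrow \lnot Z): β-rule — branch into T X, T \lnot Z  //  F X, F \lnot Z.
          branch 1.2.1 (add T X, T \lnot Z):
            × closes — contains both Z and \lnot Z.
          branch 1.2.2 (add F X, F \lnot Z):
            × closes — contains both X and \lnot X.
  branch 2 (add F ((X \leftrightarrow \lnot Z) \land (Y \lor X)), F ((W \to \lnot X) \leftrightarrow \lnot Z)):
    F ((X \leftrightarrow \lnot Z) \land (Y \lor X)): β-rule — branch into F (X \leftrightarrow \lnot Z)  //  F (Y \lor X).
      branch 2.1 (add F (X \leftrightarrow \lnot Z)):
        F ((W \to \lnot X) \leftrightarrow \lnot Z): β-rule — branch into T (W \to \lnot X), F \lnot Z  //  F (W \to \lnot X), T \lnot Z.
          branch 2.1.1 (add T (W \to \lnot X), F \lnot Z):
            F (X \leftrightarrow \lnot Z): β-rule — branch into T X, F \lnot Z  //  F X, T \lnot Z.
              branch 2.1.1.1 (add T X, F \lnot Z):
                T (W \to \lnot X): β-rule — branch into F W  //  T \lnot X.
                  branch 2.1.1.1.1 (add F W):
                    ○ open, literals {W=0, X=1, Z=1}.
                  branch 2.1.1.1.2 (add T \lnot X):
                    × closes — contains both X and \lnot X.
              branch 2.1.1.2 (add F X, T \lnot Z):
                × closes — contains both Z and \lnot Z.
          branch 2.1.2 (add F (W \to \lnot X), T \lnot Z):
            F (W \to \lnot X): α-rule — add T W, F \lnot X.
            F (X \leftrightarrow \lnot Z): β-rule — branch into T X, F \lnot Z  //  F X, T \lnot Z.
              branch 2.1.2.1 (add T X, F \lnot Z):
                × closes — contains both Z and \lnot Z.
              branch 2.1.2.2 (add F X, T \lnot Z):
                × closes — contains both X and \lnot X.
      branch 2.2 (add F (Y \lor X)):
        F (Y \lor X): α-rule — add F Y, F X.
        F ((W \to \lnot X) \leftrightarrow \lnot Z): β-rule — branch into T (W \to \lnot X), F \lnot Z  //  F (W \to \lnot X), T \lnot Z.
          branch 2.2.1 (add T (W \to \lnot X), F \lnot Z):
            T (W \to \lnot X): β-rule — branch into F W  //  T \lnot X.
              branch 2.2.1.1 (add F W):
                ○ open, literals {W=0, X=0, Y=0, Z=1}.
              branch 2.2.1.2 (add T \lnot X):
                ○ open, literals {X=0, Y=0, Z=1}.
          branch 2.2.2 (add F (W \to \lnot X), T \lnot Z):
            F (W \to \lnot X): α-rule — add T W, F \lnot X.
            × closes — contains both X and \lnot X.
10 branches closed, 5 open.
Each open branch fixes some atoms; the unmentioned ones are free. Counting distinct full assignments: branch {W=0, X=1, Y=1, Z=0} (V) contributes 2 new; branch {W=0, X=1, Z=0} (Y, V) contributes 2 new; branch {W=0, X=1, Z=1} (Y, V) contributes 4 new; branch {W=0, X=0, Y=0, Z=1} (V) contributes 2 new; branch {X=0, Y=0, Z=1} (W, V) contributes 2 new. Total: 12.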